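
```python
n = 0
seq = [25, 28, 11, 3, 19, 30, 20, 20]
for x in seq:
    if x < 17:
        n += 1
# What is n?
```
Trace:
  n=0
  n=0, x=25
  n=0, x=28
  n=1, x=11
  n=2, x=3
  n=2, x=19
  n=2, x=30
  n=2, x=20
  n=2, x=20

Final answer: 2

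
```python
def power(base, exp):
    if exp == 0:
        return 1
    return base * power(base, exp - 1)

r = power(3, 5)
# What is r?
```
Call trace:
power(base=3, exp=5)
  power(base=3, exp=4)
    power(base=3, exp=3)
      power(base=3, exp=2)
        power(base=3, exp=1)
          power(base=3, exp=0)
          -> return 1
        -> return 3
      -> return 9
    -> return 27
  -> return 81
-> return 243

Final answer: 243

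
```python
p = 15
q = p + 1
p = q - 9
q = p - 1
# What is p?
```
Trace:
  p=15
  p=15, q=16
  p=7, q=16
  p=7, q=6

Final answer: 7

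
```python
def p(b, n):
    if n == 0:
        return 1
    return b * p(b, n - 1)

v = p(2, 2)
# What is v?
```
Call trace:
p(b=2, n=2)
  p(b=2, n=1)
    p(b=2, n=0)
    -> return 1
  -> return 2
-> return 4

Final answer: 4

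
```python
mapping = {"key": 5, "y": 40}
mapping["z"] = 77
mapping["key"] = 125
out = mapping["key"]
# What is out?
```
Trace:
  mapping={'key': 5, 'y': 40}
  mapping={'key': 5, 'y': 40, 'z': 77}
  mapping={'key': 125, 'y': 40, 'z': 77}
  mapping={'key': 125, 'y': 40, 'z': 77}, out=125

Final answer: 125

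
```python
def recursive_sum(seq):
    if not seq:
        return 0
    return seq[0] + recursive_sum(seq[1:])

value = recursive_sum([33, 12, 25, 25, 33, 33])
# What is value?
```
Call trace:
recursive_sum(seq=[33, 12, 25, 25, 33, 33])
  recursive_sum(seq=[12, 25, 25, 33, 33])
    recursive_sum(seq=[25, 25, 33, 33])
      recursive_sum(seq=[25, 33, 33])
        recursive_sum(seq=[33, 33])
          recursive_sum(seq=[33])
            recursive_sum(seq=[])
            -> return 0
          -> return 33
        -> return 66
      -> return 91
    -> return 116
  -> return 128
-> return 161

Final answer: 161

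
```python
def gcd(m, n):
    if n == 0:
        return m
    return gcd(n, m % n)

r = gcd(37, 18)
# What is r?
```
Call trace:
gcd(m=37, n=18)
  gcd(m=18, n=1)
    gcd(m=1, n=0)
    -> return 1
  -> return 1
-> return 1

Final answer: 1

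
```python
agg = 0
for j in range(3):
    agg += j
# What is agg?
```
Trace:
  agg=0
  agg=0, j=0
  agg=1, j=1
  agg=3, j=2

Final answer: 3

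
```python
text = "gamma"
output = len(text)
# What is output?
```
Trace:
  text='gamma'
  text='gamma', output=5

Final answer: 5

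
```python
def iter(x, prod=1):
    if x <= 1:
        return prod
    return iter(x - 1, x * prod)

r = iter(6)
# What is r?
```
Call trace:
iter(x=6, prod=1)
  iter(x=5, prod=6)
    iter(x=4, prod=30)
      iter(x=3, prod=120)
        iter(x=2, prod=360)
          iter(x=1, prod=720)
          -> return 720
        -> return 720
      -> return 720
    -> return 720
  -> return 720
-> return 720

Final answer: 720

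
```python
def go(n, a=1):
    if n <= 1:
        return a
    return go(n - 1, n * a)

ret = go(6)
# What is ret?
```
Call trace:
go(n=6, a=1)
  go(n=5, a=6)
    go(n=4, a=30)
      go(n=3, a=120)
        go(n=2, a=360)
          go(n=1, a=720)
          -> return 720
        -> return 720
      -> return 720
    -> return 720
  -> return 720
-> return 720

Final answer: 720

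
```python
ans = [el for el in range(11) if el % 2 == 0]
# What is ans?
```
Trace:
  el=0
  el=1
  el=2
  el=3
  el=4
  el=5
  el=6
  el=7
  el=8
  el=9
  el=10
  ans=[0, 2, 4, 6, 8, 10]

Final answer: [0, 2, 4, 6, 8, 10]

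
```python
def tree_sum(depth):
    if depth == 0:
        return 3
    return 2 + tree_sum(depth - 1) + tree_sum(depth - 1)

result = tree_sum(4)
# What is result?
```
Call trace (a repeated sub-call is expanded the first time; later identical calls just restate its return value):
tree_sum(depth=4)
  tree_sum(depth=3)
    tree_sum(depth=2)
      tree_sum(depth=1)
        tree_sum(depth=0)
        -> return 3
        tree_sum(depth=0)
        -> return 3
      -> return 8
      tree_sum(depth=1) -> return 8  (same call as traced above)
    -> return 18
    tree_sum(depth=2) -> return 18  (same call as traced above)
  -> return 38
  tree_sum(depth=3) -> return 38  (same call as traced above)
-> return 78

Final answer: 78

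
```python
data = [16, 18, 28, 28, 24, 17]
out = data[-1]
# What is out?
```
Trace:
  data=[16, 18, 28, 28, 24, 17]
  data=[16, 18, 28, 28, 24, 17], out=17

Final answer: 17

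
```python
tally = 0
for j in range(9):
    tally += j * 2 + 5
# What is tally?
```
Trace:
  tally=0
  tally=5, j=0
  tally=12, j=1
  tally=21, j=2
  tally=32, j=3
  tally=45, j=4
  tally=60, j=5
  tally=77, j=6
  tally=96, j=7
  tally=117, j=8

Final answer: 117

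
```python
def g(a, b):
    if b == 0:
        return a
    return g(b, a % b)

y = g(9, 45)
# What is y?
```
Call trace:
g(a=9, b=45)
  g(a=45, b=9)
    g(a=9, b=0)
    -> return 9
  -> return 9
-> return 9

Final answer: 9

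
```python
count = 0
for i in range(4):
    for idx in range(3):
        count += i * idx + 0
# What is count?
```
Trace:
  count=0
  count=0, i=0, idx=0
  count=0, i=0, idx=1
  count=0, i=0, idx=2
  count=0, i=1, idx=0
  count=1, i=1, idx=1
  count=3, i=1, idx=2
  count=3, i=2, idx=0
  count=5, i=2, idx=1
  count=9, i=2, idx=2
  count=9, i=3, idx=0
  count=12, i=3, idx=1
  count=18, i=3, idx=2

Final answer: 18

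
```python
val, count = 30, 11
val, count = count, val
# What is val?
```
Trace:
  val=30, count=11
  val=11, count=30

Final answer: 11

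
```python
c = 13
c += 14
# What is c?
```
Trace:
  c=13
  c=27

Final answer: 27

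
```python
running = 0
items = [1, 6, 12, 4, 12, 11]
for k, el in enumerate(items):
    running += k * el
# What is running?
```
Trace:
  running=0
  running=0, k=0, el=1
  running=6, k=1, el=6
  running=30, k=2, el=12
  running=42, k=3, el=4
  running=90, k=4, el=12
  running=145, k=5, el=11

Final answer: 145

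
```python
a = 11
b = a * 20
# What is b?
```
Trace:
  a=11
  a=11, b=220

Final answer: 220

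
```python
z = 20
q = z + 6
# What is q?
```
Trace:
  z=20
  z=20, q=26

Final answer: 26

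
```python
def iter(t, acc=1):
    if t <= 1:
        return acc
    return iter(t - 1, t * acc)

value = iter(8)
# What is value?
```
Call trace:
iter(t=8, acc=1)
  iter(t=7, acc=8)
    iter(t=6, acc=56)
      iter(t=5, acc=336)
        iter(t=4, acc=1680)
          iter(t=3, acc=6720)
            iter(t=2, acc=20160)
              iter(t=1, acc=40320)
              -> return 40320
            -> return 40320
          -> return 40320
        -> return 40320
      -> return 40320
    -> return 40320
  -> return 40320
-> return 40320

Final answer: 40320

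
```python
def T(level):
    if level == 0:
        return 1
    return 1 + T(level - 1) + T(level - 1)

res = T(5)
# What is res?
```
Call trace (a repeated sub-call is expanded the first time; later identical calls just restate its return value):
T(level=5)
  T(level=4)
    T(level=3)
      T(level=2)
        T(level=1)
          T(level=0)
          -> return 1
          T(level=0)
          -> return 1
        -> return 3
        T(level=1) -> return 3  (same call as traced above)
      -> return 7
      T(level=2) -> return 7  (same call as traced above)
    -> return 15
    T(level=3) -> return 15  (same call as traced above)
  -> return 31
  T(level=4) -> return 31  (same call as traced above)
-> return 63

Final answer: 63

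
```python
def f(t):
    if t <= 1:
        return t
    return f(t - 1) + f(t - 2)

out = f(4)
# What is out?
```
Call trace (a repeated sub-call is expanded the first time; later identical calls just restate its return value):
f(t=4)
  f(t=3)
    f(t=2)
      f(t=1)
      -> return 1
      f(t=0)
      -> return 0
    -> return 1
    f(t=1)
    -> return 1
  -> return 2
  f(t=2) -> return 1  (same call as traced above)
-> return 3

Final answer: 3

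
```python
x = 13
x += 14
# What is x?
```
Trace:
  x=13
  x=27

Final answer: 27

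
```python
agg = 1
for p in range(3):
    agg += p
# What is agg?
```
Trace:
  agg=1
  agg=1, p=0
  agg=2, p=1
  agg=4, p=2

Final answer: 4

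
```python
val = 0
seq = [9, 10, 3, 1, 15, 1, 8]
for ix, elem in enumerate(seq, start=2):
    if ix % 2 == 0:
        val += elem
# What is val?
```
Trace:
  val=0
  val=9, ix=2, elem=9
  val=9, ix=3, elem=10
  val=12, ix=4, elem=3
  val=12, ix=5, elem=1
  val=27, ix=6, elem=15
  val=27, ix=7, elem=1
  val=35, ix=8, elem=8

Final answer: 35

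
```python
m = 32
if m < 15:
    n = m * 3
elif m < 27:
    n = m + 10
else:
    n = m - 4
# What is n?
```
Trace:
  m=32
  m=32, n=28

Final answer: 28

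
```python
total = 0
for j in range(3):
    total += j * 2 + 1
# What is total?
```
Trace:
  total=0
  total=1, j=0
  total=4, j=1
  total=9, j=2

Final answer: 9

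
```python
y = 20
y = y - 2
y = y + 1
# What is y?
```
Trace:
  y=20
  y=18
  y=19

Final answer: 19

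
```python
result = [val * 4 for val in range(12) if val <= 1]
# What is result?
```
Trace:
  val=0
  val=1
  val=2
  val=3
  val=4
  val=5
  val=6
  val=7
  val=8
  val=9
  val=10
  val=11
  result=[0, 4]

Final answer: [0, 4]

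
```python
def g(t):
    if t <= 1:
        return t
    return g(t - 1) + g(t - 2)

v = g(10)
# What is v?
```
Call trace (a repeated sub-call is expanded the first time; later identical calls just restate its return value):
g(t=10)
  g(t=9)
    g(t=8)
      g(t=7)
        g(t=6)
          g(t=5)
            g(t=4)
              g(t=3)
                g(t=2)
                  g(t=1)
                  -> return 1
                  g(t=0)
                  -> return 0
                -> return 1
                g(t=1)
                -> return 1
              -> return 2
              g(t=2) -> return 1  (same call as traced above)
            -> return 3
            g(t=3) -> return 2  (same call as traced above)
          -> return 5
          g(t=4) -> return 3  (same call as traced above)
        -> return 8
        g(t=5) -> return 5  (same call as traced above)
      -> return 13
      g(t=6) -> return 8  (same call as traced above)
    -> return 21
    g(t=7) -> return 13  (same call as traced above)
  -> return 34
  g(t=8) -> return 21  (same call as traced above)
-> return 55

Final answer: 55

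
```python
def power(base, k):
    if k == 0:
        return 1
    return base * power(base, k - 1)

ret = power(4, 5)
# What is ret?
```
Call trace:
power(base=4, k=5)
  power(base=4, k=4)
    power(base=4, k=3)
      power(base=4, k=2)
        power(base=4, k=1)
          power(base=4, k=0)
          -> return 1
        -> return 4
      -> return 16
    -> return 64
  -> return 256
-> return 1024

Final answer: 1024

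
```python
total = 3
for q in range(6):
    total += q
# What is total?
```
Trace:
  total=3
  total=3, q=0
  total=4, q=1
  total=6, q=2
  total=9, q=3
  total=13, q=4
  total=18, q=5

Final answer: 18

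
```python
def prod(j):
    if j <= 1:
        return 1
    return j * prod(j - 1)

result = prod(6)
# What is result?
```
Call trace:
prod(j=6)
  prod(j=5)
    prod(j=4)
      prod(j=3)
        prod(j=2)
          prod(j=1)
          -> return 1
        -> return 2
      -> return 6
    -> return 24
  -> return 120
-> return 720

Final answer: 720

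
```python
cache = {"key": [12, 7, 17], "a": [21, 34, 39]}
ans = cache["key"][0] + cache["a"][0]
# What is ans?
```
Trace:
  cache={'key': [12, 7, 17], 'a': [21, 34, 39]}
  cache={'key': [12, 7, 17], 'a': [21, 34, 39]}, ans=33

Final answer: 33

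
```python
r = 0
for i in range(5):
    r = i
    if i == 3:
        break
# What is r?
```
Trace:
  r=0
  r=0, i=0
  r=1, i=1
  r=2, i=2
  r=3, i=3

Final answer: 3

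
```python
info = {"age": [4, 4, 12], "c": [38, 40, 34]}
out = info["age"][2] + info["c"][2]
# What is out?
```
Trace:
  info={'age': [4, 4, 12], 'c': [38, 40, 34]}
  info={'age': [4, 4, 12], 'c': [38, 40, 34]}, out=46

Final answer: 46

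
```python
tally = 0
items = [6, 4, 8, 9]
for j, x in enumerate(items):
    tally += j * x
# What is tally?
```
Trace:
  tally=0
  tally=0, j=0, x=6
  tally=4, j=1, x=4
  tally=20, j=2, x=8
  tally=47, j=3, x=9

Final answer: 47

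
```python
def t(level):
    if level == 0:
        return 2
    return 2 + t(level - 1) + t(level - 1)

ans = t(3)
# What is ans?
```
Call trace (a repeated sub-call is expanded the first time; later identical calls just restate its return value):
t(level=3)
  t(level=2)
    t(level=1)
      t(level=0)
      -> return 2
      t(level=0)
      -> return 2
    -> return 6
    t(level=1) -> return 6  (same call as traced above)
  -> return 14
  t(level=2) -> return 14  (same call as traced above)
-> return 30

Final answer: 30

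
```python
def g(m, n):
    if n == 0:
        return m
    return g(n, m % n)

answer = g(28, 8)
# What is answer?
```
Call trace:
g(m=28, n=8)
  g(m=8, n=4)
    g(m=4, n=0)
    -> return 4
  -> return 4
-> return 4

Final answer: 4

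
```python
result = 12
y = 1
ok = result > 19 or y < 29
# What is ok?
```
Trace:
  result=12
  result=12, y=1
  result=12, y=1, ok=True

Final answer: True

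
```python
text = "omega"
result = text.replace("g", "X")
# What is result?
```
Trace:
  text='omega'
  text='omega', result='omeXa'

Final answer: 'omeXa'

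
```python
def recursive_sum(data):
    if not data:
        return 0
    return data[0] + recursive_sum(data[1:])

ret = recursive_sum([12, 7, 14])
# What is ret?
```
Call trace:
recursive_sum(data=[12, 7, 14])
  recursive_sum(data=[7, 14])
    recursive_sum(data=[14])
      recursive_sum(data=[])
      -> return 0
    -> return 14
  -> return 21
-> return 33

Final answer: 33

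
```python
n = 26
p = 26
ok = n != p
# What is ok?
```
Trace:
  n=26
  n=26, p=26
  n=26, p=26, ok=False

Final answer: False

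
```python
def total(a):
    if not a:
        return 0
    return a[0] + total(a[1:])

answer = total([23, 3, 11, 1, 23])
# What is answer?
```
Call trace:
total(a=[23, 3, 11, 1, 23])
  total(a=[3, 11, 1, 23])
    total(a=[11, 1, 23])
      total(a=[1, 23])
        total(a=[23])
          total(a=[])
          -> return 0
        -> return 23
      -> return 24
    -> return 35
  -> return 38
-> return 61

Final answer: 61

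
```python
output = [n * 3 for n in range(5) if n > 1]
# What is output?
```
Trace:
  n=0
  n=1
  n=2
  n=3
  n=4
  output=[6, 9, 12]

Final answer: [6, 9, 12]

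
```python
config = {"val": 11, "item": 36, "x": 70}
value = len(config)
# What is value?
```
Trace:
  config={'val': 11, 'item': 36, 'x': 70}
  config={'val': 11, 'item': 36, 'x': 70}, value=3

Final answer: 3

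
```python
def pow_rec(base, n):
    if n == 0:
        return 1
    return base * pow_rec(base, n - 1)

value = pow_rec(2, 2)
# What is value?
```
Call trace:
pow_rec(base=2, n=2)
  pow_rec(base=2, n=1)
    pow_rec(base=2, n=0)
    -> return 1
  -> return 2
-> return 4

Final answer: 4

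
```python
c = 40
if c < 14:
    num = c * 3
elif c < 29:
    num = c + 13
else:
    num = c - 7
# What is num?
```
Trace:
  c=40
  c=40, num=33

Final answer: 33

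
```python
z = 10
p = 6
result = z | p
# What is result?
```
Trace:
  z=10
  z=10, p=6
  z=10, p=6, result=14

Final answer: 14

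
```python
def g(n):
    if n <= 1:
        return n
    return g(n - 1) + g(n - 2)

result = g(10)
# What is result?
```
Call trace (a repeated sub-call is expanded the first time; later identical calls just restate its return value):
g(n=10)
  g(n=9)
    g(n=8)
      g(n=7)
        g(n=6)
          g(n=5)
            g(n=4)
              g(n=3)
                g(n=2)
                  g(n=1)
                  -> return 1
                  g(n=0)
                  -> return 0
                -> return 1
                g(n=1)
                -> return 1
              -> return 2
              g(n=2) -> return 1  (same call as traced above)
            -> return 3
            g(n=3) -> return 2  (same call as traced above)
          -> return 5
          g(n=4) -> return 3  (same call as traced above)
        -> return 8
        g(n=5) -> return 5  (same call as traced above)
      -> return 13
      g(n=6) -> return 8  (same call as traced above)
    -> return 21
    g(n=7) -> return 13  (same call as traced above)
  -> return 34
  g(n=8) -> return 21  (same call as traced above)
-> return 55

Final answer: 55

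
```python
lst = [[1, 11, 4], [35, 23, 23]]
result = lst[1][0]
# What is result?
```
Trace:
  lst=[[1, 11, 4], [35, 23, 23]]
  lst=[[1, 11, 4], [35, 23, 23]], result=35

Final answer: 35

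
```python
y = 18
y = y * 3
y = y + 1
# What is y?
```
Trace:
  y=18
  y=54
  y=55

Final answer: 55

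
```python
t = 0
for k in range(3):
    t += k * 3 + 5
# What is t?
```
Trace:
  t=0
  t=5, k=0
  t=13, k=1
  t=24, k=2

Final answer: 24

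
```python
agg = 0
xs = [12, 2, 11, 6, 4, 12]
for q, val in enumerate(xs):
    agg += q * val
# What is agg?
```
Trace:
  agg=0
  agg=0, q=0, val=12
  agg=2, q=1, val=2
  agg=24, q=2, val=11
  agg=42, q=3, val=6
  agg=58, q=4, val=4
  agg=118, q=5, val=12

Final answer: 118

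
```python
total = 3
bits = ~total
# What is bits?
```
Trace:
  total=3
  total=3, bits=-4

Final answer: -4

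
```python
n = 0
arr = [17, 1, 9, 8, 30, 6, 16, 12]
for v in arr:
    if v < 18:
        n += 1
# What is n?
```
Trace:
  n=0
  n=1, v=17
  n=2, v=1
  n=3, v=9
  n=4, v=8
  n=4, v=30
  n=5, v=6
  n=6, v=16
  n=7, v=12

Final answer: 7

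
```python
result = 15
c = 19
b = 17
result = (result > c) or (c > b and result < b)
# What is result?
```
Trace:
  result=15
  result=15, c=19
  result=15, c=19, b=17
  result=True, c=19, b=17

Final answer: True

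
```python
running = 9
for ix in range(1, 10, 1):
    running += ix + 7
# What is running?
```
Trace:
  running=9
  running=17, ix=1
  running=26, ix=2
  running=36, ix=3
  running=47, ix=4
  running=59, ix=5
  running=72, ix=6
  running=86, ix=7
  running=101, ix=8
  running=117, ix=9

Final answer: 117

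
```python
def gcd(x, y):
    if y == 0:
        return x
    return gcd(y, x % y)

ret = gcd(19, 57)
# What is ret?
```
Call trace:
gcd(x=19, y=57)
  gcd(x=57, y=19)
    gcd(x=19, y=0)
    -> return 19
  -> return 19
-> return 19

Final answer: 19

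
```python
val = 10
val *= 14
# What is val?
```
Trace:
  val=10
  val=140

Final answer: 140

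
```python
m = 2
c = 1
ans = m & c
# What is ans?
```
Trace:
  m=2
  m=2, c=1
  m=2, c=1, ans=0

Final answer: 0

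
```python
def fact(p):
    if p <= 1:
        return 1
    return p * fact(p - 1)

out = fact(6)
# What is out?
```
Call trace:
fact(p=6)
  fact(p=5)
    fact(p=4)
      fact(p=3)
        fact(p=2)
          fact(p=1)
          -> return 1
        -> return 2
      -> return 6
    -> return 24
  -> return 120
-> return 720

Final answer: 720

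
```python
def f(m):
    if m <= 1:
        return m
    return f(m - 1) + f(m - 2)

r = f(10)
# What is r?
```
Call trace (a repeated sub-call is expanded the first time; later identical calls just restate its return value):
f(m=10)
  f(m=9)
    f(m=8)
      f(m=7)
        f(m=6)
          f(m=5)
            f(m=4)
              f(m=3)
                f(m=2)
                  f(m=1)
                  -> return 1
                  f(m=0)
                  -> return 0
                -> return 1
                f(m=1)
                -> return 1
              -> return 2
              f(m=2) -> return 1  (same call as traced above)
            -> return 3
            f(m=3) -> return 2  (same call as traced above)
          -> return 5
          f(m=4) -> return 3  (same call as traced above)
        -> return 8
        f(m=5) -> return 5  (same call as traced above)
      -> return 13
      f(m=6) -> return 8  (same call as traced above)
    -> return 21
    f(m=7) -> return 13  (same call as traced above)
  -> return 34
  f(m=8) -> return 21  (same call as traced above)
-> return 55

Final answer: 55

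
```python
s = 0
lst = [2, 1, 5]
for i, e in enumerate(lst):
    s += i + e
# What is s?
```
Trace:
  s=0
  s=2, i=0, e=2
  s=4, i=1, e=1
  s=11, i=2, e=5

Final answer: 11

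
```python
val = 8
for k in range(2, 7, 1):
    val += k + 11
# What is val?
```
Trace:
  val=8
  val=21, k=2
  val=35, k=3
  val=50, k=4
  val=66, k=5
  val=83, k=6

Final answer: 83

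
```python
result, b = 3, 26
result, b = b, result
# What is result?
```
Trace:
  result=3, b=26
  result=26, b=3

Final answer: 26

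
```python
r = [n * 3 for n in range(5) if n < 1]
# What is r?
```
Trace:
  n=0
  n=1
  n=2
  n=3
  n=4
  r=[0]

Final answer: [0]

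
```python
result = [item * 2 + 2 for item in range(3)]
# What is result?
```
Trace:
  item=0
  item=1
  item=2
  result=[2, 4, 6]

Final answer: [2, 4, 6]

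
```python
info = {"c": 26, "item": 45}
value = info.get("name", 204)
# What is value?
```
Trace:
  info={'c': 26, 'item': 45}
  info={'c': 26, 'item': 45}, value=204

Final answer: 204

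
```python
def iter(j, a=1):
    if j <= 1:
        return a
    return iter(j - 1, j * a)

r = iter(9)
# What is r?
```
Call trace:
iter(j=9, a=1)
  iter(j=8, a=9)
    iter(j=7, a=72)
      iter(j=6, a=504)
        iter(j=5, a=3024)
          iter(j=4, a=15120)
            iter(j=3, a=60480)
              iter(j=2, a=181440)
                iter(j=1, a=362880)
                -> return 362880
              -> return 362880
            -> return 362880
          -> return 362880
        -> return 362880
      -> return 362880
    -> return 362880
  -> return 362880
-> return 362880

Final answer: 362880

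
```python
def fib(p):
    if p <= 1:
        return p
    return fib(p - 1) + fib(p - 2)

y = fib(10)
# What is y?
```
Call trace (a repeated sub-call is expanded the first time; later identical calls just restate its return value):
fib(p=10)
  fib(p=9)
    fib(p=8)
      fib(p=7)
        fib(p=6)
          fib(p=5)
            fib(p=4)
              fib(p=3)
                fib(p=2)
                  fib(p=1)
                  -> return 1
                  fib(p=0)
                  -> return 0
                -> return 1
                fib(p=1)
                -> return 1
              -> return 2
              fib(p=2) -> return 1  (same call as traced above)
            -> return 3
            fib(p=3) -> return 2  (same call as traced above)
          -> return 5
          fib(p=4) -> return 3  (same call as traced above)
        -> return 8
        fib(p=5) -> return 5  (same call as traced above)
      -> return 13
      fib(p=6) -> return 8  (same call as traced above)
    -> return 21
    fib(p=7) -> return 13  (same call as traced above)
  -> return 34
  fib(p=8) -> return 21  (same call as traced above)
-> return 55

Final answer: 55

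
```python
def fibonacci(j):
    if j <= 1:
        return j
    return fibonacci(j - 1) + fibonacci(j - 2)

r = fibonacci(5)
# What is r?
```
Call trace (a repeated sub-call is expanded the first time; later identical calls just restate its return value):
fibonacci(j=5)
  fibonacci(j=4)
    fibonacci(j=3)
      fibonacci(j=2)
        fibonacci(j=1)
        -> return 1
        fibonacci(j=0)
        -> return 0
      -> return 1
      fibonacci(j=1)
      -> return 1
    -> return 2
    fibonacci(j=2) -> return 1  (same call as traced above)
  -> return 3
  fibonacci(j=3) -> return 2  (same call as traced above)
-> return 5

Final answer: 5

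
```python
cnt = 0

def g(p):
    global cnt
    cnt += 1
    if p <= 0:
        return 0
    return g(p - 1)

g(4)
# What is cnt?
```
Call trace:
g(p=4)
  g(p=3)
    g(p=2)
      g(p=1)
        g(p=0)
        -> return 0
      -> return 0
    -> return 0
  -> return 0
-> return 0

cnt is incremented once per call. g is entered once for each p = 4, 3, 2, 1, 0 (the p <= 0 call returns without recursing), i.e. 4 + 1 calls.
cnt = 5

Final answer: 5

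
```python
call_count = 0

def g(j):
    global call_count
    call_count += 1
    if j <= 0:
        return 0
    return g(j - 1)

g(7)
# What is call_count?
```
Call trace:
g(j=7)
  g(j=6)
    g(j=5)
      g(j=4)
        g(j=3)
          g(j=2)
            g(j=1)
              g(j=0)
              -> return 0
            -> return 0
          -> return 0
        -> return 0
      -> return 0
    -> return 0
  -> return 0
-> return 0

call_count is incremented once per call. g is entered once for each j = 7, 6, 5, 4, 3, 2, 1, 0 (the j <= 0 call returns without recursing), i.e. 7 + 1 calls.
call_count = 8

Final answer: 8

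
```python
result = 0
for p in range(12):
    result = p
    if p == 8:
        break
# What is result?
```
Trace:
  result=0
  result=0, p=0
  result=1, p=1
  result=2, p=2
  result=3, p=3
  result=4, p=4
  result=5, p=5
  result=6, p=6
  result=7, p=7
  result=8, p=8

Final answer: 8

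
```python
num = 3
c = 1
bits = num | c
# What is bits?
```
Trace:
  num=3
  num=3, c=1
  num=3, c=1, bits=3

Final answer: 3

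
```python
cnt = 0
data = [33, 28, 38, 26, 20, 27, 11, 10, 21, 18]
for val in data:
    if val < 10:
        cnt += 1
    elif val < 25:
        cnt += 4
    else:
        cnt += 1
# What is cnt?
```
Trace:
  cnt=0
  cnt=1, val=33
  cnt=2, val=28
  cnt=3, val=38
  cnt=4, val=26
  cnt=8, val=20
  cnt=9, val=27
  cnt=13, val=11
  cnt=17, val=10
  cnt=21, val=21
  cnt=25, val=18

Final answer: 25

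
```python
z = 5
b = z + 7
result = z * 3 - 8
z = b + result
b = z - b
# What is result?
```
Trace:
  z=5
  z=5, b=12
  z=5, b=12, result=7
  z=19, b=12, result=7
  z=19, b=7, result=7

Final answer: 7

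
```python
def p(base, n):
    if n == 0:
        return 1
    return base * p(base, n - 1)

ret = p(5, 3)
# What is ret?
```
Call trace:
p(base=5, n=3)
  p(base=5, n=2)
    p(base=5, n=1)
      p(base=5, n=0)
      -> return 1
    -> return 5
  -> return 25
-> return 125

Final answer: 125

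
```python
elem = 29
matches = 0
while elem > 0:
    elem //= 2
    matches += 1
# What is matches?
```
Trace:
  elem=29
  elem=29, matches=0
  elem=14, matches=1
  elem=7, matches=2
  elem=3, matches=3
  elem=1, matches=4
  elem=0, matches=5

Final answer: 5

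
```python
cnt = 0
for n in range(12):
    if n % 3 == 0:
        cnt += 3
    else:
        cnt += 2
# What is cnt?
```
Trace:
  cnt=0
  cnt=3, n=0
  cnt=5, n=1
  cnt=7, n=2
  cnt=10, n=3
  cnt=12, n=4
  cnt=14, n=5
  cnt=17, n=6
  cnt=19, n=7
  cnt=21, n=8
  cnt=24, n=9
  cnt=26, n=10
  cnt=28, n=11

Final answer: 28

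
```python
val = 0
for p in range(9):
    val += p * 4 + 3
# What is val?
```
Trace:
  val=0
  val=3, p=0
  val=10, p=1
  val=21, p=2
  val=36, p=3
  val=55, p=4
  val=78, p=5
  val=105, p=6
  val=136, p=7
  val=171, p=8

Final answer: 171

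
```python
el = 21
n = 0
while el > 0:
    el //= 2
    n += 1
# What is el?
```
Trace:
  el=21
  el=21, n=0
  el=10, n=1
  el=5, n=2
  el=2, n=3
  el=1, n=4
  el=0, n=5

Final answer: 0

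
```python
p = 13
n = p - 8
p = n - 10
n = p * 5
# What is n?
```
Trace:
  p=13
  p=13, n=5
  p=-5, n=5
  p=-5, n=-25

Final answer: -25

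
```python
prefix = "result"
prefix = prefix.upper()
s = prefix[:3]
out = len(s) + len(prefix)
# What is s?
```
Trace:
  prefix='result'
  prefix='RESULT'
  prefix='RESULT', s='RES'
  prefix='RESULT', s='RES', out=9

Final answer: 'RES'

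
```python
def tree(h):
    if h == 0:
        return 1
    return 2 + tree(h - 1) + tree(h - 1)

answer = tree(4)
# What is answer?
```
Call trace (a repeated sub-call is expanded the first time; later identical calls just restate its return value):
tree(h=4)
  tree(h=3)
    tree(h=2)
      tree(h=1)
        tree(h=0)
        -> return 1
        tree(h=0)
        -> return 1
      -> return 4
      tree(h=1) -> return 4  (same call as traced above)
    -> return 10
    tree(h=2) -> return 10  (same call as traced above)
  -> return 22
  tree(h=3) -> return 22  (same call as traced above)
-> return 46

Final answer: 46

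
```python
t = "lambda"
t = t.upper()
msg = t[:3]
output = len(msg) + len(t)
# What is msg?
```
Trace:
  t='lambda'
  t='LAMBDA'
  t='LAMBDA', msg='LAM'
  t='LAMBDA', msg='LAM', output=9

Final answer: 'LAM'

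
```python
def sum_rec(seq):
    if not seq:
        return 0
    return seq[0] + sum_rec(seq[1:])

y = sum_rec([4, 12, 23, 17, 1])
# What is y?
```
Call trace:
sum_rec(seq=[4, 12, 23, 17, 1])
  sum_rec(seq=[12, 23, 17, 1])
    sum_rec(seq=[23, 17, 1])
      sum_rec(seq=[17, 1])
        sum_rec(seq=[1])
          sum_rec(seq=[])
          -> return 0
        -> return 1
      -> return 18
    -> return 41
  -> return 53
-> return 57

Final answer: 57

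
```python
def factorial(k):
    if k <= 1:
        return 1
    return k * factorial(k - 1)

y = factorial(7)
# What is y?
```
Call trace:
factorial(k=7)
  factorial(k=6)
    factorial(k=5)
      factorial(k=4)
        factorial(k=3)
          factorial(k=2)
            factorial(k=1)
            -> return 1
          -> return 2
        -> return 6
      -> return 24
    -> return 120
  -> return 720
-> return 5040

Final answer: 5040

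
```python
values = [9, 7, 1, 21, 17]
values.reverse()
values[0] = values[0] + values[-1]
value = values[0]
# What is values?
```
Trace:
  values=[9, 7, 1, 21, 17]
  values=[17, 21, 1, 7, 9]
  values=[26, 21, 1, 7, 9]
  values=[26, 21, 1, 7, 9], value=26

Final answer: [26, 21, 1, 7, 9]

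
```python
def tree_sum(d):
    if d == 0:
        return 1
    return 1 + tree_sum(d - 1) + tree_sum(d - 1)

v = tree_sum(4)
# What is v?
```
Call trace (a repeated sub-call is expanded the first time; later identical calls just restate its return value):
tree_sum(d=4)
  tree_sum(d=3)
    tree_sum(d=2)
      tree_sum(d=1)
        tree_sum(d=0)
        -> return 1
        tree_sum(d=0)
        -> return 1
      -> return 3
      tree_sum(d=1) -> return 3  (same call as traced above)
    -> return 7
    tree_sum(d=2) -> return 7  (same call as traced above)
  -> return 15
  tree_sum(d=3) -> return 15  (same call as traced above)
-> return 31

Final answer: 31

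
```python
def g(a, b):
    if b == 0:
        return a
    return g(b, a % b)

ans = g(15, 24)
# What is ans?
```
Call trace:
g(a=15, b=24)
  g(a=24, b=15)
    g(a=15, b=9)
      g(a=9, b=6)
        g(a=6, b=3)
          g(a=3, b=0)
          -> return 3
        -> return 3
      -> return 3
    -> return 3
  -> return 3
-> return 3

Final answer: 3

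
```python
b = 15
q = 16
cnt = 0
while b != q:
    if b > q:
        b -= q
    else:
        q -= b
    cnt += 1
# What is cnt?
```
Trace:
  b=15
  b=15, q=16
  b=15, q=16, cnt=0
  b=15, q=1, cnt=1
  b=14, q=1, cnt=2
  b=13, q=1, cnt=3
  b=12, q=1, cnt=4
  b=11, q=1, cnt=5
  b=10, q=1, cnt=6
  b=9, q=1, cnt=7
  b=8, q=1, cnt=8
  b=7, q=1, cnt=9
  b=6, q=1, cnt=10
  b=5, q=1, cnt=11
  b=4, q=1, cnt=12
  b=3, q=1, cnt=13
  b=2, q=1, cnt=14
  b=1, q=1, cnt=15

Final answer: 15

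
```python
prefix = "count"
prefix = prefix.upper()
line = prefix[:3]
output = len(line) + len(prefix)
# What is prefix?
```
Trace:
  prefix='count'
  prefix='COUNT'
  prefix='COUNT', line='COU'
  prefix='COUNT', line='COU', output=8

Final answer: 'COUNT'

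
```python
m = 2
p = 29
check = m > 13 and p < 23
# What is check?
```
Trace:
  m=2
  m=2, p=29
  m=2, p=29, check=False

Final answer: False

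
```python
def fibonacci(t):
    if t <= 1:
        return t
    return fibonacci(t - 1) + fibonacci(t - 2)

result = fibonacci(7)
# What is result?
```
Call trace (a repeated sub-call is expanded the first time; later identical calls just restate its return value):
fibonacci(t=7)
  fibonacci(t=6)
    fibonacci(t=5)
      fibonacci(t=4)
        fibonacci(t=3)
          fibonacci(t=2)
            fibonacci(t=1)
            -> return 1
            fibonacci(t=0)
            -> return 0
          -> return 1
          fibonacci(t=1)
          -> return 1
        -> return 2
        fibonacci(t=2) -> return 1  (same call as traced above)
      -> return 3
      fibonacci(t=3) -> return 2  (same call as traced above)
    -> return 5
    fibonacci(t=4) -> return 3  (same call as traced above)
  -> return 8
  fibonacci(t=5) -> return 5  (same call as traced above)
-> return 13

Final answer: 13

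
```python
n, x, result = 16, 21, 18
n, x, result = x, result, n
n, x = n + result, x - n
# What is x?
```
Trace:
  n=16, x=21, result=18
  n=21, x=18, result=16
  n=37, x=-3, result=16

Final answer: -3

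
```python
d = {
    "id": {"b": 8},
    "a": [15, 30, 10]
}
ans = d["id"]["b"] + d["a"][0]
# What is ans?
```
Trace:
  d={'id': {'b': 8}, 'a': [15, 30, 10]}
  d={'id': {'b': 8}, 'a': [15, 30, 10]}, ans=23

Final answer: 23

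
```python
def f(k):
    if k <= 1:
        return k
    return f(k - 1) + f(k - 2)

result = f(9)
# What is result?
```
Call trace (a repeated sub-call is expanded the first time; later identical calls just restate its return value):
f(k=9)
  f(k=8)
    f(k=7)
      f(k=6)
        f(k=5)
          f(k=4)
            f(k=3)
              f(k=2)
                f(k=1)
                -> return 1
                f(k=0)
                -> return 0
              -> return 1
              f(k=1)
              -> return 1
            -> return 2
            f(k=2) -> return 1  (same call as traced above)
          -> return 3
          f(k=3) -> return 2  (same call as traced above)
        -> return 5
        f(k=4) -> return 3  (same call as traced above)
      -> return 8
      f(k=5) -> return 5  (same call as traced above)
    -> return 13
    f(k=6) -> return 8  (same call as traced above)
  -> return 21
  f(k=7) -> return 13  (same call as traced above)
-> return 34

Final answer: 34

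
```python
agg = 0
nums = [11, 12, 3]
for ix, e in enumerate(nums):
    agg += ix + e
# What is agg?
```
Trace:
  agg=0
  agg=11, ix=0, e=11
  agg=24, ix=1, e=12
  agg=29, ix=2, e=3

Final answer: 29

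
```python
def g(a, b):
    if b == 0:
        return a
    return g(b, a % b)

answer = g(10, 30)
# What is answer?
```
Call trace:
g(a=10, b=30)
  g(a=30, b=10)
    g(a=10, b=0)
    -> return 10
  -> return 10
-> return 10

Final answer: 10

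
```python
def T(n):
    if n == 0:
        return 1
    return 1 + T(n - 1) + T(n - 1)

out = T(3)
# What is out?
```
Call trace (a repeated sub-call is expanded the first time; later identical calls just restate its return value):
T(n=3)
  T(n=2)
    T(n=1)
      T(n=0)
      -> return 1
      T(n=0)
      -> return 1
    -> return 3
    T(n=1) -> return 3  (same call as traced above)
  -> return 7
  T(n=2) -> return 7  (same call as traced above)
-> return 15

Final answer: 15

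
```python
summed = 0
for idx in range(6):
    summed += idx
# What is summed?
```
Trace:
  summed=0
  summed=0, idx=0
  summed=1, idx=1
  summed=3, idx=2
  summed=6, idx=3
  summed=10, idx=4
  summed=15, idx=5

Final answer: 15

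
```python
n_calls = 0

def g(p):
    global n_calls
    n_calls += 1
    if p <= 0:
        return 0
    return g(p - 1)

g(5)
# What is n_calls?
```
Call trace:
g(p=5)
  g(p=4)
    g(p=3)
      g(p=2)
        g(p=1)
          g(p=0)
          -> return 0
        -> return 0
      -> return 0
    -> return 0
  -> return 0
-> return 0

n_calls is incremented once per call. g is entered once for each p = 5, 4, 3, 2, 1, 0 (the p <= 0 call returns without recursing), i.e. 5 + 1 calls.
n_calls = 6

Final answer: 6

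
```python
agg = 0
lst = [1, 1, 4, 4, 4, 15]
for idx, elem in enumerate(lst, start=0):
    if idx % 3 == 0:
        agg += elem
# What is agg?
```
Trace:
  agg=0
  agg=1, idx=0, elem=1
  agg=1, idx=1, elem=1
  agg=1, idx=2, elem=4
  agg=5, idx=3, elem=4
  agg=5, idx=4, elem=4
  agg=5, idx=5, elem=15

Final answer: 5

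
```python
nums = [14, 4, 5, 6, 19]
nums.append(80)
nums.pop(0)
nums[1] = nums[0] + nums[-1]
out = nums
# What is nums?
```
Trace:
  nums=[14, 4, 5, 6, 19]
  nums=[14, 4, 5, 6, 19, 80]
  nums=[4, 5, 6, 19, 80]
  nums=[4, 84, 6, 19, 80]
  nums=[4, 84, 6, 19, 80], out=[4, 84, 6, 19, 80]

Final answer: [4, 84, 6, 19, 80]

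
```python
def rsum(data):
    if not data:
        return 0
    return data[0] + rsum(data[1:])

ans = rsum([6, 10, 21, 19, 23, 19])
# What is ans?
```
Call trace:
rsum(data=[6, 10, 21, 19, 23, 19])
  rsum(data=[10, 21, 19, 23, 19])
    rsum(data=[21, 19, 23, 19])
      rsum(data=[19, 23, 19])
        rsum(data=[23, 19])
          rsum(data=[19])
            rsum(data=[])
            -> return 0
          -> return 19
        -> return 42
      -> return 61
    -> return 82
  -> return 92
-> return 98

Final answer: 98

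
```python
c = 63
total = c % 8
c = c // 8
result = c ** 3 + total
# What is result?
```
Trace:
  c=63
  c=63, total=7
  c=7, total=7
  c=7, total=7, result=350

Final answer: 350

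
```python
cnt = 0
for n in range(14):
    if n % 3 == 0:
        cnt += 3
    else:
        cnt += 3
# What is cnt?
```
Trace:
  cnt=0
  cnt=3, n=0
  cnt=6, n=1
  cnt=9, n=2
  cnt=12, n=3
  cnt=15, n=4
  cnt=18, n=5
  cnt=21, n=6
  cnt=24, n=7
  cnt=27, n=8
  cnt=30, n=9
  cnt=33, n=10
  cnt=36, n=11
  cnt=39, n=12
  cnt=42, n=13

Final answer: 42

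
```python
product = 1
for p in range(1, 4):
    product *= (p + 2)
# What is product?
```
Trace:
  product=1
  product=3, p=1
  product=12, p=2
  product=60, p=3

Final answer: 60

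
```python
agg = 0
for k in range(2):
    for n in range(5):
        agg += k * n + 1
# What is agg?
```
Trace:
  agg=0
  agg=1, k=0, n=0
  agg=2, k=0, n=1
  agg=3, k=0, n=2
  agg=4, k=0, n=3
  agg=5, k=0, n=4
  agg=6, k=1, n=0
  agg=8, k=1, n=1
  agg=11, k=1, n=2
  agg=15, k=1, n=3
  agg=20, k=1, n=4

Final answer: 20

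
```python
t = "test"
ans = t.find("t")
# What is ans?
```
Trace:
  t='test'
  t='test', ans=0

Final answer: 0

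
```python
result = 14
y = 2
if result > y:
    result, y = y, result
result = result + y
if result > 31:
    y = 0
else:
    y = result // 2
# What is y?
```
Trace:
  result=14
  result=14, y=2
  result=2, y=14
  result=16, y=14
  result=16, y=8

Final answer: 8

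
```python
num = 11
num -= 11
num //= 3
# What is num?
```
Trace:
  num=11
  num=0
  num=0

Final answer: 0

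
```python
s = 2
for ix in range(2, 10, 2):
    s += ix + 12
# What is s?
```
Trace:
  s=2
  s=16, ix=2
  s=32, ix=4
  s=50, ix=6
  s=70, ix=8

Final answer: 70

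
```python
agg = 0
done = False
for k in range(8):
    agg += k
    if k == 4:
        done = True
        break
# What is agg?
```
Trace:
  agg=0
  agg=0, done=False
  agg=0, done=False, k=0
  agg=1, done=False, k=1
  agg=3, done=False, k=2
  agg=6, done=False, k=3
  agg=10, done=True, k=4

Final answer: 10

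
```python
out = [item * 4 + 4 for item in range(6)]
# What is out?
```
Trace:
  item=0
  item=1
  item=2
  item=3
  item=4
  item=5
  out=[4, 8, 12, 16, 20, 24]

Final answer: [4, 8, 12, 16, 20, 24]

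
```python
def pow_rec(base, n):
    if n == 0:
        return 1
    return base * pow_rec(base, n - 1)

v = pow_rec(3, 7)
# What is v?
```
Call trace:
pow_rec(base=3, n=7)
  pow_rec(base=3, n=6)
    pow_rec(base=3, n=5)
      pow_rec(base=3, n=4)
        pow_rec(base=3, n=3)
          pow_rec(base=3, n=2)
            pow_rec(base=3, n=1)
              pow_rec(base=3, n=0)
              -> return 1
            -> return 3
          -> return 9
        -> return 27
      -> return 81
    -> return 243
  -> return 729
-> return 2187

Final answer: 2187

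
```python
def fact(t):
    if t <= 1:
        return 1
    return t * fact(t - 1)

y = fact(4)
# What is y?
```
Call trace:
fact(t=4)
  fact(t=3)
    fact(t=2)
      fact(t=1)
      -> return 1
    -> return 2
  -> return 6
-> return 24

Final answer: 24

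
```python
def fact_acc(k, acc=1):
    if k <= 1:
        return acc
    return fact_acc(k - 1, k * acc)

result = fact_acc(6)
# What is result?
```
Call trace:
fact_acc(k=6, acc=1)
  fact_acc(k=5, acc=6)
    fact_acc(k=4, acc=30)
      fact_acc(k=3, acc=120)
        fact_acc(k=2, acc=360)
          fact_acc(k=1, acc=720)
          -> return 720
        -> return 720
      -> return 720
    -> return 720
  -> return 720
-> return 720

Final answer: 720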